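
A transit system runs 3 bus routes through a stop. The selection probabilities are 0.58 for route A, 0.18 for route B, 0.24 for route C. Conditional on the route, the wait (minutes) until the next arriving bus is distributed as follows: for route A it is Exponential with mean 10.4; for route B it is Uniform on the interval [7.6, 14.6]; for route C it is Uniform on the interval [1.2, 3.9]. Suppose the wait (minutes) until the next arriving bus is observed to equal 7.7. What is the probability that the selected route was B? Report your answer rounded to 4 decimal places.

Likelihoods f(7.7 | ·): A: 0.0458587; B: 0.142857; C: 0.
Posterior ∝ prior × likelihood. Numerator for B: 0.18·0.142857 = 0.0257143.
Normalizing constant: 0.58·0.0458587 + 0.18·0.142857 + 0.24·0 = 0.0523123.
P(B | observation) = 0.0257143 / 0.0523123 = 0.491553.

0.4916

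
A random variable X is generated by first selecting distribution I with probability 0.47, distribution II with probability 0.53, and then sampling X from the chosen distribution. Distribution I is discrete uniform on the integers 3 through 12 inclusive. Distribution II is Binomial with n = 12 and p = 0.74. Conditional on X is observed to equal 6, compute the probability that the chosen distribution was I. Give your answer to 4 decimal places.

Likelihoods P(X=6 | ·): I: 0.1; II: 0.0468708.
Posterior ∝ prior × likelihood. Numerator for I: 0.47·0.1 = 0.047.
Normalizing constant: 0.47·0.1 + 0.53·0.0468708 = 0.0718415.
P(I | observation) = 0.047 / 0.0718415 = 0.654218.

0.6542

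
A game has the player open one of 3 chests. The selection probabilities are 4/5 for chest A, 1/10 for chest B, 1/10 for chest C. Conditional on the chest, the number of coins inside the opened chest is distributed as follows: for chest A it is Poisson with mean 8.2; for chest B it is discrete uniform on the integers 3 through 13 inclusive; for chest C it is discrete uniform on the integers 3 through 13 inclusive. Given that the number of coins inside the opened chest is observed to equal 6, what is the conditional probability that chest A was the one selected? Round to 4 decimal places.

Likelihoods P(X=6 | ·): A: 0.115967; B: 0.0909091; C: 0.0909091.
Posterior ∝ prior × likelihood. Numerator for A: 0.8·0.115967 = 0.0927739.
Normalizing constant: 0.8·0.115967 + 0.1·0.0909091 + 0.1·0.0909091 = 0.110956.
P(A | observation) = 0.0927739 / 0.110956 = 0.836134.

0.8361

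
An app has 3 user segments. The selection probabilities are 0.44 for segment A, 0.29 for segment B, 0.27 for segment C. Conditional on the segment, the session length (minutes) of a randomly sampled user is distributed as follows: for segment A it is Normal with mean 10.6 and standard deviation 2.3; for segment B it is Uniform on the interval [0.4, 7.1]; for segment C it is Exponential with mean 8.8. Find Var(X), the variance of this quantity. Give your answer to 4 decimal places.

Per component, A: μ=10.6, E[X²]=117.65; B: μ=3.75, E[X²]=17.8033; C: μ=8.8, E[X²]=154.88.
E[X] = 0.44·10.6 + 0.29·3.75 + 0.27·8.8 = 8.1275.
E[X²] = 0.44·117.65 + 0.29·17.8033 + 0.27·154.88 = 98.7466.
Var(X) = E[X²] − (E[X])² = 98.7466 − 66.0563 = 32.6903.

32.6903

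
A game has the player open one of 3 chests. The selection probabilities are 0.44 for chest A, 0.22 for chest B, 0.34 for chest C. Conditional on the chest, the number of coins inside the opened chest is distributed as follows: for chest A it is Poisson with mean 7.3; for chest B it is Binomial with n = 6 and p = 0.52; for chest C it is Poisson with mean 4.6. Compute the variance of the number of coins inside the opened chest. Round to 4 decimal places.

Per component, A: μ=7.3, E[X²]=60.59; B: μ=3.12, E[X²]=11.232; C: μ=4.6, E[X²]=25.76.
E[X] = 0.44·7.3 + 0.22·3.12 + 0.34·4.6 = 5.4624.
E[X²] = 0.44·60.59 + 0.22·11.232 + 0.34·25.76 = 37.889.
Var(X) = E[X²] − (E[X])² = 37.889 − 29.8378 = 8.05123.

8.0512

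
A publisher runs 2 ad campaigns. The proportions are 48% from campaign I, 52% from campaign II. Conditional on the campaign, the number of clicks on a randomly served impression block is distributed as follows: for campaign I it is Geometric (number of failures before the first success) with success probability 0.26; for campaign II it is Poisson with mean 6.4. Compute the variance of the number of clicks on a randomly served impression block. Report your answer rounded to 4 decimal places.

Per component, I: μ=2.84615, E[X²]=19.0473; II: μ=6.4, E[X²]=47.36.
E[X] = 0.48·2.84615 + 0.52·6.4 = 4.69415.
E[X²] = 0.48·19.0473 + 0.52·47.36 = 33.7699.
Var(X) = E[X²] − (E[X])² = 33.7699 − 22.0351 = 11.7348.

11.7348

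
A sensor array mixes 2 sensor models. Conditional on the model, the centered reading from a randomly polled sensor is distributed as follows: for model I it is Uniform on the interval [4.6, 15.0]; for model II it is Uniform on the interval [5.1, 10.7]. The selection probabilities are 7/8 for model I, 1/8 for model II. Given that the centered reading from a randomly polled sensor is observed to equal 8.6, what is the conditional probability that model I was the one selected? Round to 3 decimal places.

Likelihoods f(8.6 | ·): I: 0.0961538; II: 0.178571.
Posterior ∝ prior × likelihood. Numerator for I: 0.875·0.0961538 = 0.0841346.
Normalizing constant: 0.875·0.0961538 + 0.125·0.178571 = 0.106456.
P(I | observation) = 0.0841346 / 0.106456 = 0.790323.

0.790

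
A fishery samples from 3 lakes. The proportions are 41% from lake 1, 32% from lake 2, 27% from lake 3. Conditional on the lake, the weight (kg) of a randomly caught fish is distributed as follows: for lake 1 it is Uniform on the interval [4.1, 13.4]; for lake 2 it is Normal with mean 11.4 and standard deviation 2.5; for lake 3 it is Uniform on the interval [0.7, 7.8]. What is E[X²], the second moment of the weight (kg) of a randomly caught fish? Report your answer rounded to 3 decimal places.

For each component E[X²] = Var + (mean)², giving 1: 83.77; 2: 136.21; 3: 22.2633.
Overall E[X²] = 0.41·83.77 + 0.32·136.21 + 0.27·22.2633 = 83.944.

83.944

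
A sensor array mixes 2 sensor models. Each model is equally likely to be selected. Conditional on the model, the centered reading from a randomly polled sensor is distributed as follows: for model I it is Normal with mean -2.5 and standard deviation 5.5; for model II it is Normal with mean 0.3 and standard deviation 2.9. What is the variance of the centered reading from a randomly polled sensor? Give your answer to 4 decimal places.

21.2900

Per component, I: μ=-2.5, E[X²]=36.5; II: μ=0.3, E[X²]=8.5.
E[X] = 0.5·-2.5 + 0.5·0.3 = -1.1.
E[X²] = 0.5·36.5 + 0.5·8.5 = 22.5.
Var(X) = E[X²] − (E[X])² = 22.5 − 1.21 = 21.29.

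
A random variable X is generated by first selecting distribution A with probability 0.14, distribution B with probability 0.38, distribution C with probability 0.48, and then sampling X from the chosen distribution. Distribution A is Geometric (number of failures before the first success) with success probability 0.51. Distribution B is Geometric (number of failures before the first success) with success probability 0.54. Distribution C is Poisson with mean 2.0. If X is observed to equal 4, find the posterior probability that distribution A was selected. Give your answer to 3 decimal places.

Likelihoods P(X=4 | ·): A: 0.0294005; B: 0.0241783; C: 0.0902235.
Posterior ∝ prior × likelihood. Numerator for A: 0.14·0.0294005 = 0.00411607.
Normalizing constant: 0.14·0.0294005 + 0.38·0.0241783 + 0.48·0.0902235 = 0.0566111.
P(A | observation) = 0.00411607 / 0.0566111 = 0.0727078.

0.073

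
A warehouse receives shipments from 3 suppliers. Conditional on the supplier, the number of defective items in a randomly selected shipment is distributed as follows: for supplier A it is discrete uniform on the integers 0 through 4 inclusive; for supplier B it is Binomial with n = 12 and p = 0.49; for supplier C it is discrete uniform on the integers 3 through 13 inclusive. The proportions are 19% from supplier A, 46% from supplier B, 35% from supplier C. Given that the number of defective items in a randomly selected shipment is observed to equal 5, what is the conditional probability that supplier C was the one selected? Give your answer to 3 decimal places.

Likelihoods P(X=5 | ·): A: 0; B: 0.200769; C: 0.0909091.
Posterior ∝ prior × likelihood. Numerator for C: 0.35·0.0909091 = 0.0318182.
Normalizing constant: 0.19·0 + 0.46·0.200769 + 0.35·0.0909091 = 0.124172.
P(C | observation) = 0.0318182 / 0.124172 = 0.256243.

0.256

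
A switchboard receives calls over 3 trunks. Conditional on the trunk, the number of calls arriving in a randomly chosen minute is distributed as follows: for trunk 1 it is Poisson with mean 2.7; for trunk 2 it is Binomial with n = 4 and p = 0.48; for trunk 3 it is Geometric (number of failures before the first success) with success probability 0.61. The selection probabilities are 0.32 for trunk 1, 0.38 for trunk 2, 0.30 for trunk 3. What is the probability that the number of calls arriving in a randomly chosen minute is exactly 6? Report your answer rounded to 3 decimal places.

Conditional on each trunk, P(X = 6): 1: 0.0361622; 2: 0; 3: 0.00214643.
By total probability, P(X = 6) = 0.32·0.0361622 + 0.38·0 + 0.3·0.00214643 = 0.0122158.

0.012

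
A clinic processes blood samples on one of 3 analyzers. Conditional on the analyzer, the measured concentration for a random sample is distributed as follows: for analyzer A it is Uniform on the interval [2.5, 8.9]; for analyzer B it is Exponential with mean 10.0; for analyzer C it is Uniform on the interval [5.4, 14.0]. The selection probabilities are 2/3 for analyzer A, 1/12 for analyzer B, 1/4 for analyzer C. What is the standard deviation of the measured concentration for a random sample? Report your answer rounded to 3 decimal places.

Per component, A: μ=5.7, E[X²]=35.9033; B: μ=10, E[X²]=200; C: μ=9.7, E[X²]=100.253.
E[X] = 0.666667·5.7 + 0.0833333·10 + 0.25·9.7 = 7.05833.
E[X²] = 0.666667·35.9033 + 0.0833333·200 + 0.25·100.253 = 65.6656.
Var(X) = E[X²] − (E[X])² = 65.6656 − 49.8201 = 15.8455.
SD(X) = √15.8455 = 3.98064.

3.981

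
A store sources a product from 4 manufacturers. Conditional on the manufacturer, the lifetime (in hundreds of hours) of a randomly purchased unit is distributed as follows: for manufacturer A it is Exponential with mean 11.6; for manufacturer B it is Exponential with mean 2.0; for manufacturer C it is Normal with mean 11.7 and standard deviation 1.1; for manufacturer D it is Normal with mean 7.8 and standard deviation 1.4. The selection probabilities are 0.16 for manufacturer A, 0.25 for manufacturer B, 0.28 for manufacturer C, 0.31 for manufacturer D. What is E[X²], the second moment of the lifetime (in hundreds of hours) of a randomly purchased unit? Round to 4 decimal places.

103.1952

For each component E[X²] = Var + (mean)², giving A: 269.12; B: 8; C: 138.1; D: 62.8.
Overall E[X²] = 0.16·269.12 + 0.25·8 + 0.28·138.1 + 0.31·62.8 = 103.195.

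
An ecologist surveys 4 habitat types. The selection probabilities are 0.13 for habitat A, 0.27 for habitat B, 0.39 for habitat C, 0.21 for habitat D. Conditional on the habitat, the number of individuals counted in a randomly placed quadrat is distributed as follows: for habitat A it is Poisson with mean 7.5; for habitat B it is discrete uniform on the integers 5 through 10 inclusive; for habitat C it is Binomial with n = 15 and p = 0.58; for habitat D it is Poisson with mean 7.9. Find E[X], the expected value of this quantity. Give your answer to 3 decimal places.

Component means — A: 7.5; B: 7.5; C: 8.7; D: 7.9.
E[X] = 0.13·7.5 + 0.27·7.5 + 0.39·8.7 + 0.21·7.9 = 8.052.

8.052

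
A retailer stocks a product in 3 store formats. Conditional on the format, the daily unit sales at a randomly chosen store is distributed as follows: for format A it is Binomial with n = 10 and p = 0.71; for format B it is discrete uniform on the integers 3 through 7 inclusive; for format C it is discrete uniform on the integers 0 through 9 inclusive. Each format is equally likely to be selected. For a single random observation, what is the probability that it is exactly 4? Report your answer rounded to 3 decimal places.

0.111

Conditional on each format, P(X = 4): A: 0.0317425; B: 0.2; C: 0.1.
By total probability, P(X = 4) = 0.333333·0.0317425 + 0.333333·0.2 + 0.333333·0.1 = 0.110581.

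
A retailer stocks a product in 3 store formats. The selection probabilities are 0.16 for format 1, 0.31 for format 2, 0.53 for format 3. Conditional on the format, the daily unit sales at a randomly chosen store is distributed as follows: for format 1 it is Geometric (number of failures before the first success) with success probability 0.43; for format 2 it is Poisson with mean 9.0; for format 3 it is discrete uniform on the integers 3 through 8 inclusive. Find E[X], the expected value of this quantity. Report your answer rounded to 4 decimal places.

Component means — 1: 1.32558; 2: 9; 3: 5.5.
E[X] = 0.16·1.32558 + 0.31·9 + 0.53·5.5 = 5.91709.

5.9171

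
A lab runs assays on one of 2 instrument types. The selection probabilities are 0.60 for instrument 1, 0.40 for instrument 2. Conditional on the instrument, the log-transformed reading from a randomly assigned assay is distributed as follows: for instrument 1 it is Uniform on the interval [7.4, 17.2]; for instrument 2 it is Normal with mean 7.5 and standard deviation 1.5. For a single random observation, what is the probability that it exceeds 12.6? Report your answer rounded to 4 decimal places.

Conditional on each instrument, P(X > 12.6): 1: 0.469388; 2: 0.000336929.
By total probability, P(X > 12.6) = 0.6·0.469388 + 0.4·0.000336929 = 0.281767.

0.2818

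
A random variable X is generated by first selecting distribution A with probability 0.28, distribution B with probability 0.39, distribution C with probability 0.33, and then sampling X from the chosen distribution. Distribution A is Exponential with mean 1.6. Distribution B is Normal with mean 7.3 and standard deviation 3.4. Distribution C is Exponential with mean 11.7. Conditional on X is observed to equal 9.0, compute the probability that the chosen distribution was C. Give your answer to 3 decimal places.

Likelihoods f(9.0 | ·): A: 0.0022541; B: 0.103549; C: 0.0396042.
Posterior ∝ prior × likelihood. Numerator for C: 0.33·0.0396042 = 0.0130694.
Normalizing constant: 0.28·0.0022541 + 0.39·0.103549 + 0.33·0.0396042 = 0.0540845.
P(C | observation) = 0.0130694 / 0.0540845 = 0.241648.

0.242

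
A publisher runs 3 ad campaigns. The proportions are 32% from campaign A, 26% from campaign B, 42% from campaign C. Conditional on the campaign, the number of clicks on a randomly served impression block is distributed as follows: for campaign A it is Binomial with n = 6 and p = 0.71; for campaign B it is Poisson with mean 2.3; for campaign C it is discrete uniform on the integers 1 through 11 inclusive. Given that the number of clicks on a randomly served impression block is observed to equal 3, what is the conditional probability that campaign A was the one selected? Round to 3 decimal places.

Likelihoods P(X=3 | ·): A: 0.174582; B: 0.203308; C: 0.0909091.
Posterior ∝ prior × likelihood. Numerator for A: 0.32·0.174582 = 0.0558662.
Normalizing constant: 0.32·0.174582 + 0.26·0.203308 + 0.42·0.0909091 = 0.146908.
P(A | observation) = 0.0558662 / 0.146908 = 0.38028.

0.380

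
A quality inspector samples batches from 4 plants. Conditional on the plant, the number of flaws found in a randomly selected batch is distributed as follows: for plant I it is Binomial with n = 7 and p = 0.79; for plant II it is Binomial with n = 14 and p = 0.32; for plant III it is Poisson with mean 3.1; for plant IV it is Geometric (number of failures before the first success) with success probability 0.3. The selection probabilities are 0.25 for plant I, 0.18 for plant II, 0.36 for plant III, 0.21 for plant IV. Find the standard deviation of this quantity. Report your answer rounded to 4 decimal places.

2.2467

Per component, I: μ=5.53, E[X²]=31.7422; II: μ=4.48, E[X²]=23.1168; III: μ=3.1, E[X²]=12.71; IV: μ=2.33333, E[X²]=13.2222.
E[X] = 0.25·5.53 + 0.18·4.48 + 0.36·3.1 + 0.21·2.33333 = 3.7949.
E[X²] = 0.25·31.7422 + 0.18·23.1168 + 0.36·12.71 + 0.21·13.2222 = 19.4488.
Var(X) = E[X²] − (E[X])² = 19.4488 − 14.4013 = 5.04757.
SD(X) = √5.04757 = 2.24668.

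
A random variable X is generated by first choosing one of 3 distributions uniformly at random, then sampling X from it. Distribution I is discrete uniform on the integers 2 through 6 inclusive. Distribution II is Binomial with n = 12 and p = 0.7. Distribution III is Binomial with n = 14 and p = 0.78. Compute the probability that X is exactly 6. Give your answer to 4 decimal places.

0.0943

Conditional on each component, P(X = 6): I: 0.2; II: 0.0792479; III: 0.00371111.
By total probability, P(X = 6) = 0.333333·0.2 + 0.333333·0.0792479 + 0.333333·0.00371111 = 0.0943197.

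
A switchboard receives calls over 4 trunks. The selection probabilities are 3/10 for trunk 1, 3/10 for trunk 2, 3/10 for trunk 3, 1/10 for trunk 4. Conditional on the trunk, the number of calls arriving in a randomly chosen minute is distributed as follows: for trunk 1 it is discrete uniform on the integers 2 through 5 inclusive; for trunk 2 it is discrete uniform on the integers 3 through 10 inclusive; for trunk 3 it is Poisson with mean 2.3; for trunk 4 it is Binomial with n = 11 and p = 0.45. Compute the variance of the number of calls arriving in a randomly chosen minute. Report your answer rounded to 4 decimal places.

5.7853

Per component, 1: μ=3.5, E[X²]=13.5; 2: μ=6.5, E[X²]=47.5; 3: μ=2.3, E[X²]=7.59; 4: μ=4.95, E[X²]=27.225.
E[X] = 0.3·3.5 + 0.3·6.5 + 0.3·2.3 + 0.1·4.95 = 4.185.
E[X²] = 0.3·13.5 + 0.3·47.5 + 0.3·7.59 + 0.1·27.225 = 23.2995.
Var(X) = E[X²] − (E[X])² = 23.2995 − 17.5142 = 5.78528.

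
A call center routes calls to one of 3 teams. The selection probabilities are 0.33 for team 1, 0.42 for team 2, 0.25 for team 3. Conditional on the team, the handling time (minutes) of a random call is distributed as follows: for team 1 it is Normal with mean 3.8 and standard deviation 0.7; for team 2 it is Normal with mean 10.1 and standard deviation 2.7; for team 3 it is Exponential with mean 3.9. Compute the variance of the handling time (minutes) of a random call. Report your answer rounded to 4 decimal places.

16.5641

Per component, 1: μ=3.8, E[X²]=14.93; 2: μ=10.1, E[X²]=109.3; 3: μ=3.9, E[X²]=30.42.
E[X] = 0.33·3.8 + 0.42·10.1 + 0.25·3.9 = 6.471.
E[X²] = 0.33·14.93 + 0.42·109.3 + 0.25·30.42 = 58.4379.
Var(X) = E[X²] − (E[X])² = 58.4379 − 41.8738 = 16.5641.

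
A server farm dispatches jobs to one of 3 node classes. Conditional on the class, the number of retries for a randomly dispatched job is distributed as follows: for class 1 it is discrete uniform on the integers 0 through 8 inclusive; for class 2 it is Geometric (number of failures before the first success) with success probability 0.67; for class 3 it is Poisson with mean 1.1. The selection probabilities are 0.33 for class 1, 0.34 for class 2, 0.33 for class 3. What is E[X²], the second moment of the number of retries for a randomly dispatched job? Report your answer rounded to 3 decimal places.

For each component E[X²] = Var + (mean)², giving 1: 22.6667; 2: 0.977723; 3: 2.31.
Overall E[X²] = 0.33·22.6667 + 0.34·0.977723 + 0.33·2.31 = 8.57473.

8.575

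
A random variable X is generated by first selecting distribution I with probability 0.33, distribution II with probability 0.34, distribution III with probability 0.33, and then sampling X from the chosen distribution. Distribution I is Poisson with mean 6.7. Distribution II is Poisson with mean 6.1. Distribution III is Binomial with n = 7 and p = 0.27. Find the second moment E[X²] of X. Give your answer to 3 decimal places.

For each component E[X²] = Var + (mean)², giving I: 51.59; II: 43.31; III: 4.9518.
Overall E[X²] = 0.33·51.59 + 0.34·43.31 + 0.33·4.9518 = 33.3842.

33.384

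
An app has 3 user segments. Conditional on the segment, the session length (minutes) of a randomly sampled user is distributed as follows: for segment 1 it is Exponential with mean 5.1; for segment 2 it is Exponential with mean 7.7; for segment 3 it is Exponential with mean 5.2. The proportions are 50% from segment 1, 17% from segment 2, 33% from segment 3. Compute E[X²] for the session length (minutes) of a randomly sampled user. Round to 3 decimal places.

For each component E[X²] = Var + (mean)², giving 1: 52.02; 2: 118.58; 3: 54.08.
Overall E[X²] = 0.5·52.02 + 0.17·118.58 + 0.33·54.08 = 64.015.

64.015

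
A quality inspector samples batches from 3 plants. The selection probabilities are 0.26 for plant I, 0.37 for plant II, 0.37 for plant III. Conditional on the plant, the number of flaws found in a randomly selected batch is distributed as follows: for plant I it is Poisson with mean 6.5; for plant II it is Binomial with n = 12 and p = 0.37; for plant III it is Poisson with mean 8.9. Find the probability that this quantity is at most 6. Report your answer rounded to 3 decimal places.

Conditional on each plant, P(X ≤ 6): I: 0.526524; II: 0.889443; III: 0.216042.
By total probability, P(X ≤ 6) = 0.26·0.526524 + 0.37·0.889443 + 0.37·0.216042 = 0.545926.

0.546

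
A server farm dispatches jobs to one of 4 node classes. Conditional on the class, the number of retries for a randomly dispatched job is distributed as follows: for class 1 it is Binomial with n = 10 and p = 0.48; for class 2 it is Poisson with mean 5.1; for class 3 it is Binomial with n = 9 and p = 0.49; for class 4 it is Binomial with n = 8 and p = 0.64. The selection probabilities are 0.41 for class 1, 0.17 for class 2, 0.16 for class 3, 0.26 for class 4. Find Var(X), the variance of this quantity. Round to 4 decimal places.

2.7906

Per component, 1: μ=4.8, E[X²]=25.536; 2: μ=5.1, E[X²]=31.11; 3: μ=4.41, E[X²]=21.6972; 4: μ=5.12, E[X²]=28.0576.
E[X] = 0.41·4.8 + 0.17·5.1 + 0.16·4.41 + 0.26·5.12 = 4.8718.
E[X²] = 0.41·25.536 + 0.17·31.11 + 0.16·21.6972 + 0.26·28.0576 = 26.525.
Var(X) = E[X²] − (E[X])² = 26.525 − 23.7344 = 2.79055.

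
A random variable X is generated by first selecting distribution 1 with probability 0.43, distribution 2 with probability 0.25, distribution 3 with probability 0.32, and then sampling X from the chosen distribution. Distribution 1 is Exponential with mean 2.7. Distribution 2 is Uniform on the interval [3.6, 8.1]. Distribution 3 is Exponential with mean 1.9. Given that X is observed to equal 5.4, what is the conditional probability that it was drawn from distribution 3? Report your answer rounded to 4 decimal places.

0.1130

Likelihoods f(5.4 | ·): 1: 0.0501242; 2: 0.222222; 3: 0.0306857.
Posterior ∝ prior × likelihood. Numerator for 3: 0.32·0.0306857 = 0.00981942.
Normalizing constant: 0.43·0.0501242 + 0.25·0.222222 + 0.32·0.0306857 = 0.0869284.
P(3 | observation) = 0.00981942 / 0.0869284 = 0.11296.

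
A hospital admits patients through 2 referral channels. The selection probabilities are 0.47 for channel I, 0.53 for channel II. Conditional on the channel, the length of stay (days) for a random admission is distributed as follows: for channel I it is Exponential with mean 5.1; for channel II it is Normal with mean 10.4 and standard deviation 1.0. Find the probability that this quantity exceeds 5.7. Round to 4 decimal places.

Conditional on each channel, P(X > 5.7): I: 0.327048; II: 0.999999.
By total probability, P(X > 5.7) = 0.47·0.327048 + 0.53·0.999999 = 0.683712.

0.6837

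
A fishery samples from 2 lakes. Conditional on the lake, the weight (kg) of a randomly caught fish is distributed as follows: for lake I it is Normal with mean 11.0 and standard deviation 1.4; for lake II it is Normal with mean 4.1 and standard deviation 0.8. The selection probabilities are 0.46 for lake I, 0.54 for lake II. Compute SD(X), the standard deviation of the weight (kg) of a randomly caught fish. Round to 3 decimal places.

Per component, I: μ=11, E[X²]=122.96; II: μ=4.1, E[X²]=17.45.
E[X] = 0.46·11 + 0.54·4.1 = 7.274.
E[X²] = 0.46·122.96 + 0.54·17.45 = 65.9846.
Var(X) = E[X²] − (E[X])² = 65.9846 − 52.9111 = 13.0735.
SD(X) = √13.0735 = 3.61573.

3.616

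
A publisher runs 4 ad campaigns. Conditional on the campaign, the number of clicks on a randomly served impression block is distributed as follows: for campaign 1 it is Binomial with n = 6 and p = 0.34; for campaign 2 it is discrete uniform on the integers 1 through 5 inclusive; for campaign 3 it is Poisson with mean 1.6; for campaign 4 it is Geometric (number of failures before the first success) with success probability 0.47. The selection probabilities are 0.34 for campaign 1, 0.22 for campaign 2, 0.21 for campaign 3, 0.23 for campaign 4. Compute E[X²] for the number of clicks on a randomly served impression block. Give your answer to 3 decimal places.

For each component E[X²] = Var + (mean)², giving 1: 5.508; 2: 11; 3: 4.16; 4: 3.67089.
Overall E[X²] = 0.34·5.508 + 0.22·11 + 0.21·4.16 + 0.23·3.67089 = 6.01063.

6.011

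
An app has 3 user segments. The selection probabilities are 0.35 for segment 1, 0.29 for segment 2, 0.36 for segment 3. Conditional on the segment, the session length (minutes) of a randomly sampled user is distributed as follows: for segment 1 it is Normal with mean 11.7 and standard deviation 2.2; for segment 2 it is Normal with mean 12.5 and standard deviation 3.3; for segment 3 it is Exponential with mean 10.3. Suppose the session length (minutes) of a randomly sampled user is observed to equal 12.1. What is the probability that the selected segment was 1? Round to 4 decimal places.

Likelihoods f(12.1 | ·): 1: 0.178365; 2: 0.120007; 3: 0.0299897.
Posterior ∝ prior × likelihood. Numerator for 1: 0.35·0.178365 = 0.0624277.
Normalizing constant: 0.35·0.178365 + 0.29·0.120007 + 0.36·0.0299897 = 0.108026.
P(1 | observation) = 0.0624277 / 0.108026 = 0.577895.

0.5779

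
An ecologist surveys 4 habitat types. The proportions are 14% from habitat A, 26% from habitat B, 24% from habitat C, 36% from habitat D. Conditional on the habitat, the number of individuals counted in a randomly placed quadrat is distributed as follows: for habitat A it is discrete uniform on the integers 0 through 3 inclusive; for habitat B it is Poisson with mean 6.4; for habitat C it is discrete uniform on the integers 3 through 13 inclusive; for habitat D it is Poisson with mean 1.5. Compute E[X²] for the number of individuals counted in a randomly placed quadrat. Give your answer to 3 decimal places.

For each component E[X²] = Var + (mean)², giving A: 3.5; B: 47.36; C: 74; D: 3.75.
Overall E[X²] = 0.14·3.5 + 0.26·47.36 + 0.24·74 + 0.36·3.75 = 31.9136.

31.914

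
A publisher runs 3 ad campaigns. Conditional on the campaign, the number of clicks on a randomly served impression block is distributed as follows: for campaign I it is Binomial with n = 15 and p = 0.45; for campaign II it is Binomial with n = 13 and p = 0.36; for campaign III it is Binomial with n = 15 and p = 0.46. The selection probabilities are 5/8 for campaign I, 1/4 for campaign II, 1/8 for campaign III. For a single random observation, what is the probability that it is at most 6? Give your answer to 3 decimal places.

Conditional on each campaign, P(X ≤ 6): I: 0.45216; II: 0.85322; III: 0.421058.
By total probability, P(X ≤ 6) = 0.625·0.45216 + 0.25·0.85322 + 0.125·0.421058 = 0.548538.

0.549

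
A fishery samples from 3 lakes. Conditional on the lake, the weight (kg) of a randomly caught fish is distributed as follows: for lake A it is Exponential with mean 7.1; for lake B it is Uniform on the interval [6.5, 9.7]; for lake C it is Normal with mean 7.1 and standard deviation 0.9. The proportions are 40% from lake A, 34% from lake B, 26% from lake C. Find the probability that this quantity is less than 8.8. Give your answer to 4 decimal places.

Conditional on each lake, P(X < 8.8): A: 0.710453; B: 0.71875; C: 0.970547.
By total probability, P(X < 8.8) = 0.4·0.710453 + 0.34·0.71875 + 0.26·0.970547 = 0.780898.

0.7809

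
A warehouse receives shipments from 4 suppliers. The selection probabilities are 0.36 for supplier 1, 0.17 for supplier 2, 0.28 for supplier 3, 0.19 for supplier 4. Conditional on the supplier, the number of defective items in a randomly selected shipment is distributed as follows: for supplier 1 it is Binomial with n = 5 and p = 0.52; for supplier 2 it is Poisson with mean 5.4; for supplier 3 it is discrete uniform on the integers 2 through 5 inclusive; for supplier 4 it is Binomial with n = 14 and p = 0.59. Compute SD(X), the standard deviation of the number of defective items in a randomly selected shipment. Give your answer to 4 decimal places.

2.5990

Per component, 1: μ=2.6, E[X²]=8.008; 2: μ=5.4, E[X²]=34.56; 3: μ=3.5, E[X²]=13.5; 4: μ=8.26, E[X²]=71.6142.
E[X] = 0.36·2.6 + 0.17·5.4 + 0.28·3.5 + 0.19·8.26 = 4.4034.
E[X²] = 0.36·8.008 + 0.17·34.56 + 0.28·13.5 + 0.19·71.6142 = 26.1448.
Var(X) = E[X²] − (E[X])² = 26.1448 − 19.3899 = 6.75485.
SD(X) = √6.75485 = 2.59901.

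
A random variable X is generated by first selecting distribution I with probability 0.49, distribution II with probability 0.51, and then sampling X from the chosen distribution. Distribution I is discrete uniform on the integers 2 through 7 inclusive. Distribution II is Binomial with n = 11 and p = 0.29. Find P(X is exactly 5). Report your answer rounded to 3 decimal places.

Conditional on each component, P(X = 5): I: 0.166667; II: 0.12139.
By total probability, P(X = 5) = 0.49·0.166667 + 0.51·0.12139 = 0.143575.

0.144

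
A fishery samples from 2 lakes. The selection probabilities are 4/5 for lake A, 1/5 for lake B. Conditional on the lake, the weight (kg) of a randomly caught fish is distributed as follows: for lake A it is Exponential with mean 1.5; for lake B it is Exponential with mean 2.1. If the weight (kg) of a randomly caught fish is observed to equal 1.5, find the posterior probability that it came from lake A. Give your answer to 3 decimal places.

0.808

Likelihoods f(1.5 | ·): A: 0.245253; B: 0.233115.
Posterior ∝ prior × likelihood. Numerator for A: 0.8·0.245253 = 0.196202.
Normalizing constant: 0.8·0.245253 + 0.2·0.233115 = 0.242825.
P(A | observation) = 0.196202 / 0.242825 = 0.807998.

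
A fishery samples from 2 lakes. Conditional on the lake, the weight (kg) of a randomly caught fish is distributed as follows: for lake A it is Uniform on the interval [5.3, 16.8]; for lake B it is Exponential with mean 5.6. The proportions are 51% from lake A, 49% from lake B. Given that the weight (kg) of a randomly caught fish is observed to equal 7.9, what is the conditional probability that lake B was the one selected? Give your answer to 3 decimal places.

0.325

Likelihoods f(7.9 | ·): A: 0.0869565; B: 0.0435659.
Posterior ∝ prior × likelihood. Numerator for B: 0.49·0.0435659 = 0.0213473.
Normalizing constant: 0.51·0.0869565 + 0.49·0.0435659 = 0.0656951.
P(B | observation) = 0.0213473 / 0.0656951 = 0.324945.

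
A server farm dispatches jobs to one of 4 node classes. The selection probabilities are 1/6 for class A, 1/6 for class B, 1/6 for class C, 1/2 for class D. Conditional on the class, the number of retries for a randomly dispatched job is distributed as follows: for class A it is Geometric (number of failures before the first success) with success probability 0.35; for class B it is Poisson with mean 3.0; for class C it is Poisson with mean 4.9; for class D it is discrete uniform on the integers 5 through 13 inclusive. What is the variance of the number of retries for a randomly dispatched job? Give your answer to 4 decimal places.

Per component, A: μ=1.85714, E[X²]=8.7551; B: μ=3, E[X²]=12; C: μ=4.9, E[X²]=28.91; D: μ=9, E[X²]=87.6667.
E[X] = 0.166667·1.85714 + 0.166667·3 + 0.166667·4.9 + 0.5·9 = 6.12619.
E[X²] = 0.166667·8.7551 + 0.166667·12 + 0.166667·28.91 + 0.5·87.6667 = 52.1109.
Var(X) = E[X²] − (E[X])² = 52.1109 − 37.5302 = 14.5806.

14.5806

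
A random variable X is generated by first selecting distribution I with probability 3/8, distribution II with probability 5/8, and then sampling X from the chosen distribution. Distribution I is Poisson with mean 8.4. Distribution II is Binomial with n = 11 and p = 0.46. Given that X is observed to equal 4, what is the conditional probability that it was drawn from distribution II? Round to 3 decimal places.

Likelihoods P(X=4 | ·): I: 0.0466479; II: 0.197834.
Posterior ∝ prior × likelihood. Numerator for II: 0.625·0.197834 = 0.123646.
Normalizing constant: 0.375·0.0466479 + 0.625·0.197834 = 0.141139.
P(II | observation) = 0.123646 / 0.141139 = 0.876059.

0.876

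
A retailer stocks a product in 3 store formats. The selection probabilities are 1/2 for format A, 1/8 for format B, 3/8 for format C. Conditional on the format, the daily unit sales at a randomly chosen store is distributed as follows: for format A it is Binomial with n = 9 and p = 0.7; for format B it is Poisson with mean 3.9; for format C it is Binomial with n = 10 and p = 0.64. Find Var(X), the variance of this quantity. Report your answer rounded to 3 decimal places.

Per component, A: μ=6.3, E[X²]=41.58; B: μ=3.9, E[X²]=19.11; C: μ=6.4, E[X²]=43.264.
E[X] = 0.5·6.3 + 0.125·3.9 + 0.375·6.4 = 6.0375.
E[X²] = 0.5·41.58 + 0.125·19.11 + 0.375·43.264 = 39.4028.
Var(X) = E[X²] − (E[X])² = 39.4028 − 36.4514 = 2.95134.

2.951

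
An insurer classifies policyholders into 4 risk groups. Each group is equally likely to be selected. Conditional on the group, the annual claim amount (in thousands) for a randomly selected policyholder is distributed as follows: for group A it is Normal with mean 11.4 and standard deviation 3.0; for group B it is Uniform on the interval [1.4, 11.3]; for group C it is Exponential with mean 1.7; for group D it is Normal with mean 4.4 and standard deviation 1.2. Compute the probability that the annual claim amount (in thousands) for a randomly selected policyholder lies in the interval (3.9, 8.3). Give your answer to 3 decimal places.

0.336

Conditional on each group, P(3.9 < X < 8.3): A: 0.144514; B: 0.444444; C: 0.0932712; D: 0.660962.
By total probability, P(3.9 < X < 8.3) = 0.25·0.144514 + 0.25·0.444444 + 0.25·0.0932712 + 0.25·0.660962 = 0.335798.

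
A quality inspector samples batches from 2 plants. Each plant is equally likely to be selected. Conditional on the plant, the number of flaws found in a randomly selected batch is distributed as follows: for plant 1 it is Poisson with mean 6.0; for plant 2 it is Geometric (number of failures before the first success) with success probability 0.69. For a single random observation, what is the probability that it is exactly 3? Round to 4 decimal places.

0.0549

Conditional on each plant, P(X = 3): 1: 0.0892351; 2: 0.0205558.
By total probability, P(X = 3) = 0.5·0.0892351 + 0.5·0.0205558 = 0.0548954.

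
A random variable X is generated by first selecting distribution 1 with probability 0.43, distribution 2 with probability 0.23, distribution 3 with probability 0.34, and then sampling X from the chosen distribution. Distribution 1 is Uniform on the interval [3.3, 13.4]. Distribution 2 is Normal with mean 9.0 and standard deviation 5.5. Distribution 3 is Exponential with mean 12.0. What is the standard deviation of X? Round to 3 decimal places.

7.891

Per component, 1: μ=8.35, E[X²]=78.2233; 2: μ=9, E[X²]=111.25; 3: μ=12, E[X²]=288.
E[X] = 0.43·8.35 + 0.23·9 + 0.34·12 = 9.7405.
E[X²] = 0.43·78.2233 + 0.23·111.25 + 0.34·288 = 157.144.
Var(X) = E[X²] − (E[X])² = 157.144 − 94.8773 = 62.2662.
SD(X) = √62.2662 = 7.89089.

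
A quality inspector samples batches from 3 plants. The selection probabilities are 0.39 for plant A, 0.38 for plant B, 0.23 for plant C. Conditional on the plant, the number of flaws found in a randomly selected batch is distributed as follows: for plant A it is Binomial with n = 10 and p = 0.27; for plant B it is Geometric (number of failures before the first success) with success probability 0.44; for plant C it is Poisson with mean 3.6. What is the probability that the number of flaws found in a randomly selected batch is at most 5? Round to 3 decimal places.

Conditional on each plant, P(X ≤ 5): A: 0.971278; B: 0.969159; C: 0.844119.
By total probability, P(X ≤ 5) = 0.39·0.971278 + 0.38·0.969159 + 0.23·0.844119 = 0.941226.

0.941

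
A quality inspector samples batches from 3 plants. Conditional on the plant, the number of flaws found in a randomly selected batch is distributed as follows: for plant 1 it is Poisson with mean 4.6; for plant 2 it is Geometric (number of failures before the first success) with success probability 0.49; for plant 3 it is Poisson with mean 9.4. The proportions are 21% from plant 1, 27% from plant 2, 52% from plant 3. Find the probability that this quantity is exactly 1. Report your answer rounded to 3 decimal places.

0.078

Conditional on each plant, P(X = 1): 1: 0.0462384; 2: 0.2499; 3: 0.000777606.
By total probability, P(X = 1) = 0.21·0.0462384 + 0.27·0.2499 + 0.52·0.000777606 = 0.0775874.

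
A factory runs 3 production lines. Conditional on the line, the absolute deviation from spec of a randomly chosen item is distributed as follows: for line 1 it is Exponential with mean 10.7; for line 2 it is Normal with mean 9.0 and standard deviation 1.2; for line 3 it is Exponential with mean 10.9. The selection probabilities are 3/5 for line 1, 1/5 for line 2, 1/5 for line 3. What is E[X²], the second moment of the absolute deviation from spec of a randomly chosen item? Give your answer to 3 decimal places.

For each component E[X²] = Var + (mean)², giving 1: 228.98; 2: 82.44; 3: 237.62.
Overall E[X²] = 0.6·228.98 + 0.2·82.44 + 0.2·237.62 = 201.4.

201.400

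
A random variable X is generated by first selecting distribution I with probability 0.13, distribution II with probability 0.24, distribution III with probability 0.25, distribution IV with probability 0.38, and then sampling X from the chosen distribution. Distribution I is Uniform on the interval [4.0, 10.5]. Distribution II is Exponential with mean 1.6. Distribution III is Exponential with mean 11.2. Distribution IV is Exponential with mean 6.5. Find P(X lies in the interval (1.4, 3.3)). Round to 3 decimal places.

0.182

Conditional on each component, P(1.4 < X < 3.3): I: 0; II: 0.289726; III: 0.137699; IV: 0.204348.
By total probability, P(1.4 < X < 3.3) = 0.13·0 + 0.24·0.289726 + 0.25·0.137699 + 0.38·0.204348 = 0.181612.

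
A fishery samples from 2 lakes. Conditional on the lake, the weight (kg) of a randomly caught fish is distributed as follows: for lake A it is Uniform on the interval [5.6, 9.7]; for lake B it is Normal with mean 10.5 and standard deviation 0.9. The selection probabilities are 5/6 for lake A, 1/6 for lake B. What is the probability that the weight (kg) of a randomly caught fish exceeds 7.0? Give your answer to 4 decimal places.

0.7154

Conditional on each lake, P(X > 7.0): A: 0.658537; B: 0.99995.
By total probability, P(X > 7.0) = 0.833333·0.658537 + 0.166667·0.99995 = 0.715439.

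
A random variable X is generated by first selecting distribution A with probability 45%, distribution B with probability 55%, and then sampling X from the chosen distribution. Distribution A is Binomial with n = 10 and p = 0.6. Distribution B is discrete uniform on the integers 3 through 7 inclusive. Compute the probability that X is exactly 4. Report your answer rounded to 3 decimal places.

0.160

Conditional on each component, P(X = 4): A: 0.111477; B: 0.2.
By total probability, P(X = 4) = 0.45·0.111477 + 0.55·0.2 = 0.160165.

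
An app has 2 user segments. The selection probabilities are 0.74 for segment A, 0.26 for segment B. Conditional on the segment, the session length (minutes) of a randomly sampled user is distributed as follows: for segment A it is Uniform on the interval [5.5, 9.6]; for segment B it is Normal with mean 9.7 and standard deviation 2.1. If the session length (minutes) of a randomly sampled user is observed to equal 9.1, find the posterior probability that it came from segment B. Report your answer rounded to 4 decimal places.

0.2081

Likelihoods f(9.1 | ·): A: 0.243902; B: 0.182375.
Posterior ∝ prior × likelihood. Numerator for B: 0.26·0.182375 = 0.0474174.
Normalizing constant: 0.74·0.243902 + 0.26·0.182375 = 0.227905.
P(B | observation) = 0.0474174 / 0.227905 = 0.208058.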